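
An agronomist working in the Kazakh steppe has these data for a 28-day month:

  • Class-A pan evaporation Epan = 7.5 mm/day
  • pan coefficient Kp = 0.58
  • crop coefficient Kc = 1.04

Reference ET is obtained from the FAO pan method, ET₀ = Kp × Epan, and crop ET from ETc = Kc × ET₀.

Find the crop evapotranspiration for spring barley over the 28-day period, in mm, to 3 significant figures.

127 mm

ET₀ = 0.58 × 7.5 = 4.3500 mm/d
ETc = Kc × ET₀ = 1.04 × 4.3500 = 4.5240 mm/d
Over 28 days: 4.5240 × 28 = 126.672 mm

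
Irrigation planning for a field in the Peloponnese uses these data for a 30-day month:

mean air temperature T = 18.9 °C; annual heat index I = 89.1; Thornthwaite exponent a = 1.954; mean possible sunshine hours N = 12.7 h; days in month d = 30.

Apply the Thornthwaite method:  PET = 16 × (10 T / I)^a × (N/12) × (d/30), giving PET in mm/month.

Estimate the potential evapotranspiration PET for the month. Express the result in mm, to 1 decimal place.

73.6 mm

10T/I = 10 × 18.9 / 89.1 = 2.1212
(10T/I)^a = 2.1212^1.954 = 4.3465
Uncorrected PET = 16 × 4.3465 = 69.544 mm
Correction = (N/12)(d/30) = (12.7/12)(30/30) = 1.0583
PET = 69.544 × 1.0583 = 73.598 mm/month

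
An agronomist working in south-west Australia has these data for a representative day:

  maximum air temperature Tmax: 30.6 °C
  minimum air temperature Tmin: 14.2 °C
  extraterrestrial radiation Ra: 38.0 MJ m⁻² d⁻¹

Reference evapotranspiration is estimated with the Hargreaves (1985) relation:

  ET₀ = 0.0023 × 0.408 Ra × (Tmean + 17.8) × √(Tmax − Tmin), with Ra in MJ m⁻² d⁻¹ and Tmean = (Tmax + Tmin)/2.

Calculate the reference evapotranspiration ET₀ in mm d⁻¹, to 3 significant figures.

5.81 mm d⁻¹

Tmean = (30.6 + 14.2)/2 = 22.40 °C
0.408 Ra = 0.408 × 38.0 = 15.5040 mm/d equivalent
ET₀ = 0.0023 × 15.5040 × (22.40 + 17.8) × √16.4 = 0.0023 × 15.5040 × 40.20 × 4.0497 = 5.8052 mm/d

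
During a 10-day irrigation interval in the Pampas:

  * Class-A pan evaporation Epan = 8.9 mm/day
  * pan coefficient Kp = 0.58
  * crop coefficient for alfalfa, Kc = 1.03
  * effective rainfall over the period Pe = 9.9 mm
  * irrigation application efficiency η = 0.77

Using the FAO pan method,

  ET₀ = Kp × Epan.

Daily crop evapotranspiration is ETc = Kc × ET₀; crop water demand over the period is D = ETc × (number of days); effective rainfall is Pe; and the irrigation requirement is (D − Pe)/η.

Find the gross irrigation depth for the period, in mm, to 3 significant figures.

56.2 mm

ET₀ = 0.58 × 8.9 = 5.1620 mm/d
ETc = Kc × ET₀ = 1.03 × 5.1620 = 5.3169 mm/d
Crop demand D = ETc × 10 d = 5.3169 × 10 = 53.169 mm
D − Pe = 53.169 − 9.9 = 43.269 mm
Gross irrigation = 43.269 / 0.77 = 56.194 mm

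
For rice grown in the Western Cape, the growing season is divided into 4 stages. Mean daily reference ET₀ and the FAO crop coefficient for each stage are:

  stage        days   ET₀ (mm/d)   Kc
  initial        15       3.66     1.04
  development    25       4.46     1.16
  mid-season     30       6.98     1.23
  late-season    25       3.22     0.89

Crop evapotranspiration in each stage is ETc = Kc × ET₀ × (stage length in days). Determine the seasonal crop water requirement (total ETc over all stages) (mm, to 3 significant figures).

516 mm

initial: 1.04 × 3.66 × 15 = 57.10 mm
development: 1.16 × 4.46 × 25 = 129.34 mm
mid-season: 1.23 × 6.98 × 30 = 257.56 mm
late-season: 0.89 × 3.22 × 25 = 71.65 mm
Seasonal total = 515.65 mm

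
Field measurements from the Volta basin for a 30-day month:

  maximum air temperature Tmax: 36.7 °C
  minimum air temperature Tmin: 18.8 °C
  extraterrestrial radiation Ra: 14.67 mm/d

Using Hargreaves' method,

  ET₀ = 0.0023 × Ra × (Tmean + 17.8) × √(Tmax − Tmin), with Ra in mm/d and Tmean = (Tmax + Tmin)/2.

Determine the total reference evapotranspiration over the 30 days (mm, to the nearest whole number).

Tmean = (36.7 + 18.8)/2 = 27.75 °C
ET₀ = 0.0023 × 14.67 × (27.75 + 17.8) × √17.9 = 0.0023 × 14.67 × 45.55 × 4.2308 = 6.5023 mm/d
Over 30 days: 6.5023 × 30 = 195.069 mm

195 mm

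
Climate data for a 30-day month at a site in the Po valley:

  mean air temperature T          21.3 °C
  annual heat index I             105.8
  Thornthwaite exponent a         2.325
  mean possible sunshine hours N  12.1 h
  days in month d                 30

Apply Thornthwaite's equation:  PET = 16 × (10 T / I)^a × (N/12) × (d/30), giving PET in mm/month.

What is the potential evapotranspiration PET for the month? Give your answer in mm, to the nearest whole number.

10T/I = 10 × 21.3 / 105.8 = 2.0132
(10T/I)^a = 2.0132^2.325 = 5.0879
Uncorrected PET = 16 × 5.0879 = 81.406 mm
Correction = (N/12)(d/30) = (12.1/12)(30/30) = 1.0083
PET = 81.406 × 1.0083 = 82.082 mm/month

82 mm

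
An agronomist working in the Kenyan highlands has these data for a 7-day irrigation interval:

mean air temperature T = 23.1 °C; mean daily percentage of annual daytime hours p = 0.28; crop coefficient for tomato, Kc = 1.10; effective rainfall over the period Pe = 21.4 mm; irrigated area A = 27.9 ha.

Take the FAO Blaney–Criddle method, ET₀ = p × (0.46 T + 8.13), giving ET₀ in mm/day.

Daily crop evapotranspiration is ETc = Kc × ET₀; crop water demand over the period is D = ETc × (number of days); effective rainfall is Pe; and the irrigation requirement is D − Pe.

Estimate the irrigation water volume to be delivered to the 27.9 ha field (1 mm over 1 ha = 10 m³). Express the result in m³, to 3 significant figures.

ET₀ = 0.28 × (0.46 × 23.1 + 8.13) = 0.28 × 18.756 = 5.2517 mm/d
ETc = Kc × ET₀ = 1.10 × 5.2517 = 5.7769 mm/d
Crop demand D = ETc × 7 d = 5.7769 × 7 = 40.438 mm
D − Pe = 40.438 − 21.4 = 19.038 mm
Volume = 19.038 mm × 27.9 ha × 10 = 5311.6 m³

5310 m³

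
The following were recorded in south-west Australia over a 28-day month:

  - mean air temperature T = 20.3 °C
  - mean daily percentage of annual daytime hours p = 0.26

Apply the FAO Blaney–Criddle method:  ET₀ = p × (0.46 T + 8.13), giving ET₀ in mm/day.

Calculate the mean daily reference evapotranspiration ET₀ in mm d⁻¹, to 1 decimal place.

ET₀ = 0.26 × (0.46 × 20.3 + 8.13) = 0.26 × 17.468 = 4.5417 mm/d

4.5 mm d⁻¹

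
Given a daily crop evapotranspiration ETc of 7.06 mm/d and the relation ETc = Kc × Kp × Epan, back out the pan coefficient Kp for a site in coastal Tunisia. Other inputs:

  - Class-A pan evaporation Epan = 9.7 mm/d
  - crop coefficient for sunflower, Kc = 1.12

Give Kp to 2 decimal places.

ETc = Kc × Kp × Epan  ⇒  Kp = ETc / (Kc × Epan)
Kp = 7.06 / (1.12 × 9.7) = 7.06 / 10.864 = 0.6499

0.65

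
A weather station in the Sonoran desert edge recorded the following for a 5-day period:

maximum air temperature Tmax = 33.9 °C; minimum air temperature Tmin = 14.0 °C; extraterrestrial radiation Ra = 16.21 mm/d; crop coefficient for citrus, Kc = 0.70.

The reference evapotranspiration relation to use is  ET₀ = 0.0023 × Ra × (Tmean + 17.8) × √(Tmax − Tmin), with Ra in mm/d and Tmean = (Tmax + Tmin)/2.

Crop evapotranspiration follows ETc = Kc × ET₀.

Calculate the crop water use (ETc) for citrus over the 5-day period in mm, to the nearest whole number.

Tmean = (33.9 + 14.0)/2 = 23.95 °C
ET₀ = 0.0023 × 16.21 × (23.95 + 17.8) × √19.9 = 0.0023 × 16.21 × 41.75 × 4.4609 = 6.9437 mm/d
ETc = Kc × ET₀ = 0.70 × 6.9437 = 4.8606 mm/d
Over 5 days: 4.8606 × 5 = 24.303 mm

24 mm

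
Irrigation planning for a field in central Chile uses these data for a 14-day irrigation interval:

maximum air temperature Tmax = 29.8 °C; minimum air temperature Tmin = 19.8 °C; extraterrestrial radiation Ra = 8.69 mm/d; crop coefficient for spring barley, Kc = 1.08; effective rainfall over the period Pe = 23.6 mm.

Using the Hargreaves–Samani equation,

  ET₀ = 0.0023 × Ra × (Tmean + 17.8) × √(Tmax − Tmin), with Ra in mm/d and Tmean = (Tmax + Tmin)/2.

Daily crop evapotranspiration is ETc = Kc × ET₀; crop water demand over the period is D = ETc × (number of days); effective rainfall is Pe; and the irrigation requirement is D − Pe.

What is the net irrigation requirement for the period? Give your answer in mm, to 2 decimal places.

Tmean = (29.8 + 19.8)/2 = 24.80 °C
ET₀ = 0.0023 × 8.69 × (24.80 + 17.8) × √10.0 = 0.0023 × 8.69 × 42.60 × 3.1623 = 2.6925 mm/d
ETc = Kc × ET₀ = 1.08 × 2.6925 = 2.9079 mm/d
Crop demand D = ETc × 14 d = 2.9079 × 14 = 40.711 mm
D − Pe = 40.711 − 23.6 = 17.111 mm

17.11 mm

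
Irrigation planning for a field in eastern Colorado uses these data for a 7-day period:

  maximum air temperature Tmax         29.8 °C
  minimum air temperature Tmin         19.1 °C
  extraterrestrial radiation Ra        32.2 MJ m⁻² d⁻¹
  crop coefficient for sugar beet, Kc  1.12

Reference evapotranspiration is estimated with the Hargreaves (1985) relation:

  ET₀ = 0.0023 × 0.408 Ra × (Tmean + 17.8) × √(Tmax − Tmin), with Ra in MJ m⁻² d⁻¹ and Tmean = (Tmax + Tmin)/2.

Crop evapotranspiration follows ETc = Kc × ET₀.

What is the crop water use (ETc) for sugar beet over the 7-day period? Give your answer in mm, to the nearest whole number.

33 mm

Tmean = (29.8 + 19.1)/2 = 24.45 °C
0.408 Ra = 0.408 × 32.2 = 13.1376 mm/d equivalent
ET₀ = 0.0023 × 13.1376 × (24.45 + 17.8) × √10.7 = 0.0023 × 13.1376 × 42.25 × 3.2711 = 4.1760 mm/d
ETc = Kc × ET₀ = 1.12 × 4.1760 = 4.6771 mm/d
Over 7 days: 4.6771 × 7 = 32.740 mm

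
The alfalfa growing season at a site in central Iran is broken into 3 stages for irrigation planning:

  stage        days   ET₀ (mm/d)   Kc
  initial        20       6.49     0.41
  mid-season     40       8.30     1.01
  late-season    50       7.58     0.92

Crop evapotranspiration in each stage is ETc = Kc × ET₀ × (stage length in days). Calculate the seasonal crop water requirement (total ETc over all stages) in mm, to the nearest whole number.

initial: 0.41 × 6.49 × 20 = 53.22 mm
mid-season: 1.01 × 8.30 × 40 = 335.32 mm
late-season: 0.92 × 7.58 × 50 = 348.68 mm
Seasonal total = 737.22 mm

737 mm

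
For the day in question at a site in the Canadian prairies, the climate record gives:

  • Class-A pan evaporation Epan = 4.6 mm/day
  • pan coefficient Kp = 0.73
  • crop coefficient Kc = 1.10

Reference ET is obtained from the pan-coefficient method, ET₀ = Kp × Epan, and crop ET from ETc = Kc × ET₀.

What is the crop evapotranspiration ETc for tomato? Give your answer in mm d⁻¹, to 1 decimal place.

3.7 mm d⁻¹

ET₀ = 0.73 × 4.6 = 3.3580 mm/d
ETc = Kc × ET₀ = 1.10 × 3.3580 = 3.6938 mm/d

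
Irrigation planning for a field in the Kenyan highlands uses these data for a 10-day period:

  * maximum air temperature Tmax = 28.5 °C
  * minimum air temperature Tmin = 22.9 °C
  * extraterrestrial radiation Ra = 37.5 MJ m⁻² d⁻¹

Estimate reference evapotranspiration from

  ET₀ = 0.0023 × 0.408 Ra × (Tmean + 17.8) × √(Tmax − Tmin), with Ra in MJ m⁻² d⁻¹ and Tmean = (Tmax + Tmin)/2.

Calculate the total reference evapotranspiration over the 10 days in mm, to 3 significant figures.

Tmean = (28.5 + 22.9)/2 = 25.70 °C
0.408 Ra = 0.408 × 37.5 = 15.3000 mm/d equivalent
ET₀ = 0.0023 × 15.3000 × (25.70 + 17.8) × √5.6 = 0.0023 × 15.3000 × 43.50 × 2.3664 = 3.6224 mm/d
Over 10 days: 3.6224 × 10 = 36.224 mm

36.2 mm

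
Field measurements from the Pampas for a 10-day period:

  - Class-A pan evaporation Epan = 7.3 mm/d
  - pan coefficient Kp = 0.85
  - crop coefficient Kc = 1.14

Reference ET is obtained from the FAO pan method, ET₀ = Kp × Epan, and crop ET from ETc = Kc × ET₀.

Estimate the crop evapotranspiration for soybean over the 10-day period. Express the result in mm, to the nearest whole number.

ET₀ = 0.85 × 7.3 = 6.2050 mm/d
ETc = Kc × ET₀ = 1.14 × 6.2050 = 7.0737 mm/d
Over 10 days: 7.0737 × 10 = 70.737 mm

71 mm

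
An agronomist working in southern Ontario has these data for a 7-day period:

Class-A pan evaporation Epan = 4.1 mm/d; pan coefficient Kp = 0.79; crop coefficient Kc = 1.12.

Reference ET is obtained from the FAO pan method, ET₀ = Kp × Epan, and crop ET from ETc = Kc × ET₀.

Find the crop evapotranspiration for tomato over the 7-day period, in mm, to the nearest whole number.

25 mm

ET₀ = 0.79 × 4.1 = 3.2390 mm/d
ETc = Kc × ET₀ = 1.12 × 3.2390 = 3.6277 mm/d
Over 7 days: 3.6277 × 7 = 25.394 mm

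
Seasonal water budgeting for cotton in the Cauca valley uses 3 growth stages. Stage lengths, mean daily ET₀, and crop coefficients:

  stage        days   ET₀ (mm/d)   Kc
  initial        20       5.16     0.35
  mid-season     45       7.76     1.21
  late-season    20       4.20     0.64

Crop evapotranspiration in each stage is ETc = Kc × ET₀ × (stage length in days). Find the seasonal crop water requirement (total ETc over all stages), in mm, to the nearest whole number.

initial: 0.35 × 5.16 × 20 = 36.12 mm
mid-season: 1.21 × 7.76 × 45 = 422.53 mm
late-season: 0.64 × 4.20 × 20 = 53.76 mm
Seasonal total = 512.41 mm

512 mm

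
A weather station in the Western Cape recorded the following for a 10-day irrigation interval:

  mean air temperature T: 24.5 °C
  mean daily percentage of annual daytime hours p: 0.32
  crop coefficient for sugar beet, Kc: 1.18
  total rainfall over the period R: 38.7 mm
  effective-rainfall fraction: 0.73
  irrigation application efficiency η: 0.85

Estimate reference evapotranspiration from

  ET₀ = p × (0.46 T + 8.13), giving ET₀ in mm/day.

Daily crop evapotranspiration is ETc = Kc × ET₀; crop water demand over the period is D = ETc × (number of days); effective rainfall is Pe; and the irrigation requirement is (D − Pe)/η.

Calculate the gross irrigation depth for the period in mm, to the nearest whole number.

53 mm

ET₀ = 0.32 × (0.46 × 24.5 + 8.13) = 0.32 × 19.400 = 6.2080 mm/d
ETc = Kc × ET₀ = 1.18 × 6.2080 = 7.3254 mm/d
Crop demand D = ETc × 10 d = 7.3254 × 10 = 73.254 mm
Pe = 0.73 × 38.7 = 28.251 mm
D − Pe = 73.254 − 28.251 = 45.003 mm
Gross irrigation = 45.003 / 0.85 = 52.945 mm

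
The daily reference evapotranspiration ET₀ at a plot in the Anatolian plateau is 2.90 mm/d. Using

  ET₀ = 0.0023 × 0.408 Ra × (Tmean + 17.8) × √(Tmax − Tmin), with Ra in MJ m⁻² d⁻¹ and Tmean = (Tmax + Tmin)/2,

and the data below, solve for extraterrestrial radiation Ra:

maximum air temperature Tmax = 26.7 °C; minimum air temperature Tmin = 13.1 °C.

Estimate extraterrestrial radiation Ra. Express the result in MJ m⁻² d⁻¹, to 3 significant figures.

22.2 MJ m⁻² d⁻¹

Tmean = (26.7+13.1)/2 = 19.90 °C; ΔT = 13.6
Ra = ET₀ / [0.0023 × 0.408 × (Tmean+17.8) × √ΔT]
   = 2.90 / (0.0023 × 0.408 × 37.70 × 3.6878) = 22.228 MJ m⁻² d⁻¹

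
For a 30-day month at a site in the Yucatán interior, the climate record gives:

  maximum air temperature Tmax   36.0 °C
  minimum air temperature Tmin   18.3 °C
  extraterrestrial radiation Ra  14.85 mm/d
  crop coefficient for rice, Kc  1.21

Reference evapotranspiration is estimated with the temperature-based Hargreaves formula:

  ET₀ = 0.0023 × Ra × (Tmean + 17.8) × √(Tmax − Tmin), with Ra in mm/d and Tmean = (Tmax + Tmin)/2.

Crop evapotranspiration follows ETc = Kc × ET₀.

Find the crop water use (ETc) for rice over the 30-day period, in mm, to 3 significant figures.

234 mm

Tmean = (36.0 + 18.3)/2 = 27.15 °C
ET₀ = 0.0023 × 14.85 × (27.15 + 17.8) × √17.7 = 0.0023 × 14.85 × 44.95 × 4.2071 = 6.4590 mm/d
ETc = Kc × ET₀ = 1.21 × 6.4590 = 7.8154 mm/d
Over 30 days: 7.8154 × 30 = 234.462 mm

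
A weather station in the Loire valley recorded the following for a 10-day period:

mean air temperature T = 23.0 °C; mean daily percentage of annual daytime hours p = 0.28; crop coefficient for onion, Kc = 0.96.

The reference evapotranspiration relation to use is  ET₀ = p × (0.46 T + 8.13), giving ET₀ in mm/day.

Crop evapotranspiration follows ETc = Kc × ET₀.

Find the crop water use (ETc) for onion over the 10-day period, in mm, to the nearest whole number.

ET₀ = 0.28 × (0.46 × 23.0 + 8.13) = 0.28 × 18.710 = 5.2388 mm/d
ETc = Kc × ET₀ = 0.96 × 5.2388 = 5.0292 mm/d
Over 10 days: 5.0292 × 10 = 50.292 mm

50 mm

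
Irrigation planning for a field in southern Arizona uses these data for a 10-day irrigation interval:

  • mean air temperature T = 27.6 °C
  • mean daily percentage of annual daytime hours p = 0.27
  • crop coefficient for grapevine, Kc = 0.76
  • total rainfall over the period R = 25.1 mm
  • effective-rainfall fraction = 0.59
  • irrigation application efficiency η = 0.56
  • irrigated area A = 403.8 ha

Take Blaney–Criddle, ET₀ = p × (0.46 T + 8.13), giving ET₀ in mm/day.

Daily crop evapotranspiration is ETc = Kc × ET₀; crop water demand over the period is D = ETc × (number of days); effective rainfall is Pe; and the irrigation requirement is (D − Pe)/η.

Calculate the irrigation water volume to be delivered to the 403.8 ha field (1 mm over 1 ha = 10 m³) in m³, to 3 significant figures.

ET₀ = 0.27 × (0.46 × 27.6 + 8.13) = 0.27 × 20.826 = 5.6230 mm/d
ETc = Kc × ET₀ = 0.76 × 5.6230 = 4.2735 mm/d
Crop demand D = ETc × 10 d = 4.2735 × 10 = 42.735 mm
Pe = 0.59 × 25.1 = 14.809 mm
D − Pe = 42.735 − 14.809 = 27.926 mm
Gross irrigation = 27.926 / 0.56 = 49.868 mm
Volume = 49.868 mm × 403.8 ha × 10 = 201367.0 m³

201000 m³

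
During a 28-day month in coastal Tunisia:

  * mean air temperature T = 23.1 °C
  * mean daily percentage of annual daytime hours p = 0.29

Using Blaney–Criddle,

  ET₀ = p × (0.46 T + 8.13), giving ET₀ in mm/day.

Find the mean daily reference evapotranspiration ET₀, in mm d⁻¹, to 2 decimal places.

ET₀ = 0.29 × (0.46 × 23.1 + 8.13) = 0.29 × 18.756 = 5.4392 mm/d

5.44 mm d⁻¹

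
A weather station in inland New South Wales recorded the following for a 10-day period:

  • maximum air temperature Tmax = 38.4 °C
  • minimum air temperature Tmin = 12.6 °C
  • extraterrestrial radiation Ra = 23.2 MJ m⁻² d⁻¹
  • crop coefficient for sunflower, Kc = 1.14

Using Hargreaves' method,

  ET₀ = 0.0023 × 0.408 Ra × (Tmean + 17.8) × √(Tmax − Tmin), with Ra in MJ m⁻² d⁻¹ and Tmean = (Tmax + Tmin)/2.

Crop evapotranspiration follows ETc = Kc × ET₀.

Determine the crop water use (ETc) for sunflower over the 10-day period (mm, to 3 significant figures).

54.6 mm

Tmean = (38.4 + 12.6)/2 = 25.50 °C
0.408 Ra = 0.408 × 23.2 = 9.4656 mm/d equivalent
ET₀ = 0.0023 × 9.4656 × (25.50 + 17.8) × √25.8 = 0.0023 × 9.4656 × 43.30 × 5.0794 = 4.7882 mm/d
ETc = Kc × ET₀ = 1.14 × 4.7882 = 5.4585 mm/d
Over 10 days: 5.4585 × 10 = 54.585 mm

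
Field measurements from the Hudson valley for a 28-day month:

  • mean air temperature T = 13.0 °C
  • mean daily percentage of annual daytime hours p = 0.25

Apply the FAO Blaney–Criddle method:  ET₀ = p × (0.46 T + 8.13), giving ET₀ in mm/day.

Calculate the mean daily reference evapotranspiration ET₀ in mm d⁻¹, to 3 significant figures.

3.53 mm d⁻¹

ET₀ = 0.25 × (0.46 × 13.0 + 8.13) = 0.25 × 14.110 = 3.5275 mm/d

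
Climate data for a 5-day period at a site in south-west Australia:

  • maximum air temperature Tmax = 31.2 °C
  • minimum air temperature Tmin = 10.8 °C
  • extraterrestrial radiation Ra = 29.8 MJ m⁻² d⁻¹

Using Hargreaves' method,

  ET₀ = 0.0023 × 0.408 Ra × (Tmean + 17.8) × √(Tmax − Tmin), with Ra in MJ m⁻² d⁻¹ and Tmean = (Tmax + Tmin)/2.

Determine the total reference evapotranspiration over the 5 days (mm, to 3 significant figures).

24.5 mm

Tmean = (31.2 + 10.8)/2 = 21.00 °C
0.408 Ra = 0.408 × 29.8 = 12.1584 mm/d equivalent
ET₀ = 0.0023 × 12.1584 × (21.00 + 17.8) × √20.4 = 0.0023 × 12.1584 × 38.80 × 4.5166 = 4.9006 mm/d
Over 5 days: 4.9006 × 5 = 24.503 mm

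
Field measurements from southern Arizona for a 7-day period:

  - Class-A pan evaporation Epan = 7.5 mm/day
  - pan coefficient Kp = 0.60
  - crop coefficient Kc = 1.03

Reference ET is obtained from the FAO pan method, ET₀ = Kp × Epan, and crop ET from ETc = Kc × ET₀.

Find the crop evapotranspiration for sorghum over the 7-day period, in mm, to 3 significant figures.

32.4 mm

ET₀ = 0.60 × 7.5 = 4.5000 mm/d
ETc = Kc × ET₀ = 1.03 × 4.5000 = 4.6350 mm/d
Over 7 days: 4.6350 × 7 = 32.445 mm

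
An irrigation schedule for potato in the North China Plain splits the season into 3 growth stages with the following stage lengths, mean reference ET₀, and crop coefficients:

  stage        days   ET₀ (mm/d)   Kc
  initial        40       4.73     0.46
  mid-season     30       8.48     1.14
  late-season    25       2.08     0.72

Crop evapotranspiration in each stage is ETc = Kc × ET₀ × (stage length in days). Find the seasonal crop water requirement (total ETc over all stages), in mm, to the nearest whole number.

414 mm

initial: 0.46 × 4.73 × 40 = 87.03 mm
mid-season: 1.14 × 8.48 × 30 = 290.02 mm
late-season: 0.72 × 2.08 × 25 = 37.44 mm
Seasonal total = 414.49 mm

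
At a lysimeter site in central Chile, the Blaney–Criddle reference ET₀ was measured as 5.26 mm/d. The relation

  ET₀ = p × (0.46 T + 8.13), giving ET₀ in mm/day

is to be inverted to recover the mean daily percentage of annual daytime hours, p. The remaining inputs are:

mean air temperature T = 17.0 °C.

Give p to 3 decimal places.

0.330

p = ET₀ / (0.46 T + 8.13) = 5.26 / (0.46 × 17.0 + 8.13) = 5.26 / 15.950 = 0.3298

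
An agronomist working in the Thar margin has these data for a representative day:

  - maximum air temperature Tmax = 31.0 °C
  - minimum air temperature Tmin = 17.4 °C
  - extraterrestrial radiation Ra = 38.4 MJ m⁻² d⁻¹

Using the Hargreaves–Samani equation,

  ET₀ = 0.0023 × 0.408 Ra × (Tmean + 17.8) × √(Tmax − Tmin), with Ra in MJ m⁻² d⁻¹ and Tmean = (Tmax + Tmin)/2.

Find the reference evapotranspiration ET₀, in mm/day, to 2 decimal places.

5.58 mm/day

Tmean = (31.0 + 17.4)/2 = 24.20 °C
0.408 Ra = 0.408 × 38.4 = 15.6672 mm/d equivalent
ET₀ = 0.0023 × 15.6672 × (24.20 + 17.8) × √13.6 = 0.0023 × 15.6672 × 42.00 × 3.6878 = 5.5813 mm/d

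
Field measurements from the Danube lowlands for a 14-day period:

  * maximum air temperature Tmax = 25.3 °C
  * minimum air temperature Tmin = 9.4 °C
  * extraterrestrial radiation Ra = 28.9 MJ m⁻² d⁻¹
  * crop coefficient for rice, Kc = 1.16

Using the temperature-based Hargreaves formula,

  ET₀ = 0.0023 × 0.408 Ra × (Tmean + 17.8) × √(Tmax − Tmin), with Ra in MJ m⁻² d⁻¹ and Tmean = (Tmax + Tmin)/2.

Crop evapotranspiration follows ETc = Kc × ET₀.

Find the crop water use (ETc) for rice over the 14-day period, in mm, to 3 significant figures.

61.7 mm

Tmean = (25.3 + 9.4)/2 = 17.35 °C
0.408 Ra = 0.408 × 28.9 = 11.7912 mm/d equivalent
ET₀ = 0.0023 × 11.7912 × (17.35 + 17.8) × √15.9 = 0.0023 × 11.7912 × 35.15 × 3.9875 = 3.8011 mm/d
ETc = Kc × ET₀ = 1.16 × 3.8011 = 4.4093 mm/d
Over 14 days: 4.4093 × 14 = 61.730 mm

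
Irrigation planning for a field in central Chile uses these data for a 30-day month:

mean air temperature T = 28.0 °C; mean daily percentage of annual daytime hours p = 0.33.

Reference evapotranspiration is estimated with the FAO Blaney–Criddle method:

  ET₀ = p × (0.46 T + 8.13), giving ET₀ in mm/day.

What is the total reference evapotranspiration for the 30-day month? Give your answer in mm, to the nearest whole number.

208 mm

ET₀ = 0.33 × (0.46 × 28.0 + 8.13) = 0.33 × 21.010 = 6.9333 mm/d
Monthly total = 6.9333 × 30 = 207.999 mm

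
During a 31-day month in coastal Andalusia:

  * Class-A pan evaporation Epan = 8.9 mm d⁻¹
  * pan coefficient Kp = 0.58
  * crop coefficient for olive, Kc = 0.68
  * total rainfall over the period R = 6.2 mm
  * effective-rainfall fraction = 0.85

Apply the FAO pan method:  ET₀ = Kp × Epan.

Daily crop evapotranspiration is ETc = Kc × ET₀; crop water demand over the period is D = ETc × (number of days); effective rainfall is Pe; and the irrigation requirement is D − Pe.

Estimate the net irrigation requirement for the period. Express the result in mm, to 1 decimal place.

103.5 mm

ET₀ = 0.58 × 8.9 = 5.1620 mm/d
ETc = Kc × ET₀ = 0.68 × 5.1620 = 3.5102 mm/d
Crop demand D = ETc × 31 d = 3.5102 × 31 = 108.816 mm
Pe = 0.85 × 6.2 = 5.270 mm
D − Pe = 108.816 − 5.270 = 103.546 mm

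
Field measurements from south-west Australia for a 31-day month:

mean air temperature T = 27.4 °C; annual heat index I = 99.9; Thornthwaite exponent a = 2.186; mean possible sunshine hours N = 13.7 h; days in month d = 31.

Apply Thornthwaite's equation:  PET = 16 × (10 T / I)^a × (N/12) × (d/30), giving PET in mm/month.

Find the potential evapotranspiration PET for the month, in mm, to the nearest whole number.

171 mm

10T/I = 10 × 27.4 / 99.9 = 2.7427
(10T/I)^a = 2.7427^2.186 = 9.0752
Uncorrected PET = 16 × 9.0752 = 145.203 mm
Correction = (N/12)(d/30) = (13.7/12)(31/30) = 1.1797
PET = 145.203 × 1.1797 = 171.296 mm/month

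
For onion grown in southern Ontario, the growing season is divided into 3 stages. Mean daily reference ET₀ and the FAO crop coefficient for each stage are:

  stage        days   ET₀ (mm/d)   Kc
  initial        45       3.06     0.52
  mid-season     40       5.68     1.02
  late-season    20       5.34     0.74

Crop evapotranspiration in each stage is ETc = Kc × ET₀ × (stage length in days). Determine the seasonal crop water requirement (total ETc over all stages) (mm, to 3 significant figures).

initial: 0.52 × 3.06 × 45 = 71.60 mm
mid-season: 1.02 × 5.68 × 40 = 231.74 mm
late-season: 0.74 × 5.34 × 20 = 79.03 mm
Seasonal total = 382.37 mm

382 mm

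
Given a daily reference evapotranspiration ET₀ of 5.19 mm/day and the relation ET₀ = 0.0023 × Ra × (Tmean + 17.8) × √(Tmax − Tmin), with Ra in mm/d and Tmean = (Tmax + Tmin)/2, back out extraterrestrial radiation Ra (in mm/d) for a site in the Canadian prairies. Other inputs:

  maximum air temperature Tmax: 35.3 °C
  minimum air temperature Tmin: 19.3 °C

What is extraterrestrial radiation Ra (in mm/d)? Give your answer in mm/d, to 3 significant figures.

12.5 mm/d

Tmean = 27.30 °C; √ΔT = 4.0000
Ra = ET₀ / [0.0023 × (Tmean+17.8) × √ΔT] = 5.19 / (0.0023 × 45.10 × 4.0000) = 12.508 mm/d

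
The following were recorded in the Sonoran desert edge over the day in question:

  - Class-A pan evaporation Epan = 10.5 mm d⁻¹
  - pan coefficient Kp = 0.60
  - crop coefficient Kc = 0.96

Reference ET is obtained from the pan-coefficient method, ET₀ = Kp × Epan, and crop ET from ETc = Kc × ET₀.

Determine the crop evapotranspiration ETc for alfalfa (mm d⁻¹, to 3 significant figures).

6.05 mm d⁻¹

ET₀ = 0.60 × 10.5 = 6.3000 mm/d
ETc = Kc × ET₀ = 0.96 × 6.3000 = 6.0480 mm/d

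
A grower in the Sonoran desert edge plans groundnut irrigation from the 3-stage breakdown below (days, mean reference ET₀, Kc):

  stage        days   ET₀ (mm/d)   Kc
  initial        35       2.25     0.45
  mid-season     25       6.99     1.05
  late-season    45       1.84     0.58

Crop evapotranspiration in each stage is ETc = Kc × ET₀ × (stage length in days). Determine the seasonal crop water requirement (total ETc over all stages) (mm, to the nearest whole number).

267 mm

initial: 0.45 × 2.25 × 35 = 35.44 mm
mid-season: 1.05 × 6.99 × 25 = 183.49 mm
late-season: 0.58 × 1.84 × 45 = 48.02 mm
Seasonal total = 266.95 mm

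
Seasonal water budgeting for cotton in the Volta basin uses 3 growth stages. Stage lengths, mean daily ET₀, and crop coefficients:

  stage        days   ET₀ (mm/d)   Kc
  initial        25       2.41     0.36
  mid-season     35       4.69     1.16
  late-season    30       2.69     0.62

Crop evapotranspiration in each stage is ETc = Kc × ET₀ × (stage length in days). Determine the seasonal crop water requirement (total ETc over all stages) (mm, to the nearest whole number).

262 mm

initial: 0.36 × 2.41 × 25 = 21.69 mm
mid-season: 1.16 × 4.69 × 35 = 190.41 mm
late-season: 0.62 × 2.69 × 30 = 50.03 mm
Seasonal total = 262.13 mm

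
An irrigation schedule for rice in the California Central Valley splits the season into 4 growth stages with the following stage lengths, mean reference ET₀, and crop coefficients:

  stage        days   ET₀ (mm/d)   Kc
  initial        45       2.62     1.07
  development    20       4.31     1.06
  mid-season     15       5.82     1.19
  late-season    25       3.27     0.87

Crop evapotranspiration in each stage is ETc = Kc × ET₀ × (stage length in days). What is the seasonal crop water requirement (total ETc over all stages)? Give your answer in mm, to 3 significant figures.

393 mm

initial: 1.07 × 2.62 × 45 = 126.15 mm
development: 1.06 × 4.31 × 20 = 91.37 mm
mid-season: 1.19 × 5.82 × 15 = 103.89 mm
late-season: 0.87 × 3.27 × 25 = 71.12 mm
Seasonal total = 392.53 mm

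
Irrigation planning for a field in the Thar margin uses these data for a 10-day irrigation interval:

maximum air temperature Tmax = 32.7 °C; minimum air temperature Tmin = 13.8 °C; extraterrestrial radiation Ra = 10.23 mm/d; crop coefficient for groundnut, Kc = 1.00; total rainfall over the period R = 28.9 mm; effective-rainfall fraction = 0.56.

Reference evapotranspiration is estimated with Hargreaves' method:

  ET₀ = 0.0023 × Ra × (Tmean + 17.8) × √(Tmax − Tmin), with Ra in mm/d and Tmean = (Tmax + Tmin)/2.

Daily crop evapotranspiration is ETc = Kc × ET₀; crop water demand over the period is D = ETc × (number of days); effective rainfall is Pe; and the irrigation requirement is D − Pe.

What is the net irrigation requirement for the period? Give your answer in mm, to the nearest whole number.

26 mm

Tmean = (32.7 + 13.8)/2 = 23.25 °C
ET₀ = 0.0023 × 10.23 × (23.25 + 17.8) × √18.9 = 0.0023 × 10.23 × 41.05 × 4.3474 = 4.1990 mm/d
ETc = Kc × ET₀ = 1.00 × 4.1990 = 4.1990 mm/d
Crop demand D = ETc × 10 d = 4.1990 × 10 = 41.990 mm
Pe = 0.56 × 28.9 = 16.184 mm
D − Pe = 41.990 − 16.184 = 25.806 mm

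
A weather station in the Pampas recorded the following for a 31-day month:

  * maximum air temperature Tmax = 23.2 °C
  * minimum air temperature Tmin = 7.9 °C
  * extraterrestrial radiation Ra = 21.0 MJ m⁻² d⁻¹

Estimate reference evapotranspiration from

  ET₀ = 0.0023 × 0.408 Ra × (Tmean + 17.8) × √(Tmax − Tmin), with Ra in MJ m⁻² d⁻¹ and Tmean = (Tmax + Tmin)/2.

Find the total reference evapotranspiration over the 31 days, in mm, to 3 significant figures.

79.7 mm

Tmean = (23.2 + 7.9)/2 = 15.55 °C
0.408 Ra = 0.408 × 21.0 = 8.5680 mm/d equivalent
ET₀ = 0.0023 × 8.5680 × (15.55 + 17.8) × √15.3 = 0.0023 × 8.5680 × 33.35 × 3.9115 = 2.5707 mm/d
Over 31 days: 2.5707 × 31 = 79.692 mm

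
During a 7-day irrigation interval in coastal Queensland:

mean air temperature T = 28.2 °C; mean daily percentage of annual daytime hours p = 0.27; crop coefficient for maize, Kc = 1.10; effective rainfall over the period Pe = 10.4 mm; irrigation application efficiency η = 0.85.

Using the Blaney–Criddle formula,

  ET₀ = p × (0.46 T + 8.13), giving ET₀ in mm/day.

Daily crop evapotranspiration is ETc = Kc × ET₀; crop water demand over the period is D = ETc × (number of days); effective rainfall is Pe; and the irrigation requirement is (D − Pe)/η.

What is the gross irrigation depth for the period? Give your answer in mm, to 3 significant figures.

39.4 mm

ET₀ = 0.27 × (0.46 × 28.2 + 8.13) = 0.27 × 21.102 = 5.6975 mm/d
ETc = Kc × ET₀ = 1.10 × 5.6975 = 6.2673 mm/d
Crop demand D = ETc × 7 d = 6.2673 × 7 = 43.871 mm
D − Pe = 43.871 − 10.4 = 33.471 mm
Gross irrigation = 33.471 / 0.85 = 39.378 mm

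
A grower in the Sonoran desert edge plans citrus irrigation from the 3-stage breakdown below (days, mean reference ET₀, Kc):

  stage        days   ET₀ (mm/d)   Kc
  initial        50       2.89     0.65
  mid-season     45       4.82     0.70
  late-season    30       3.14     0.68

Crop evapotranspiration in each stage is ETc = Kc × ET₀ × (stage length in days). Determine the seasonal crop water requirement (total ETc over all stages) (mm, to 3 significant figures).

310 mm

initial: 0.65 × 2.89 × 50 = 93.93 mm
mid-season: 0.70 × 4.82 × 45 = 151.83 mm
late-season: 0.68 × 3.14 × 30 = 64.06 mm
Seasonal total = 309.82 mm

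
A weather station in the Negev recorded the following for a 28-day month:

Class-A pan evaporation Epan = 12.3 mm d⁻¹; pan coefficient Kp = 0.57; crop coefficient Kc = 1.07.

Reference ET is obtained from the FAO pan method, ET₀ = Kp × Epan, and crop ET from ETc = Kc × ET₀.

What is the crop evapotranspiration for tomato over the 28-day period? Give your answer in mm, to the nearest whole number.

ET₀ = 0.57 × 12.3 = 7.0110 mm/d
ETc = Kc × ET₀ = 1.07 × 7.0110 = 7.5018 mm/d
Over 28 days: 7.5018 × 28 = 210.050 mm

210 mm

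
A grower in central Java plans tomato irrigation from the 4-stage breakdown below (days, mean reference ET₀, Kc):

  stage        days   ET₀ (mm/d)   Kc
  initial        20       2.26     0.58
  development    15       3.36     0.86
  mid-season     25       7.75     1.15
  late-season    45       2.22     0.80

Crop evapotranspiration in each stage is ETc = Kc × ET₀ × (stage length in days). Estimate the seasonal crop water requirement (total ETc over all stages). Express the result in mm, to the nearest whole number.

initial: 0.58 × 2.26 × 20 = 26.22 mm
development: 0.86 × 3.36 × 15 = 43.34 mm
mid-season: 1.15 × 7.75 × 25 = 222.81 mm
late-season: 0.80 × 2.22 × 45 = 79.92 mm
Seasonal total = 372.29 mm

372 mm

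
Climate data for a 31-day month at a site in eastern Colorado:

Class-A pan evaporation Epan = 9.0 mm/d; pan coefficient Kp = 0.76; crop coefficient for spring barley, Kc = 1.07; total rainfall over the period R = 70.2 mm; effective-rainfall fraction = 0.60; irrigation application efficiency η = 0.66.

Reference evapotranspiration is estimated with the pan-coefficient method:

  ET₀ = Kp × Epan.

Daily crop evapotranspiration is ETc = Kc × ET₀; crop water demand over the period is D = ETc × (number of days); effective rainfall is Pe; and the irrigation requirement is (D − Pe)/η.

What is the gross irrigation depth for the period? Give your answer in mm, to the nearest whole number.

ET₀ = 0.76 × 9.0 = 6.8400 mm/d
ETc = Kc × ET₀ = 1.07 × 6.8400 = 7.3188 mm/d
Crop demand D = ETc × 31 d = 7.3188 × 31 = 226.883 mm
Pe = 0.60 × 70.2 = 42.120 mm
D − Pe = 226.883 − 42.120 = 184.763 mm
Gross irrigation = 184.763 / 0.66 = 279.944 mm

280 mm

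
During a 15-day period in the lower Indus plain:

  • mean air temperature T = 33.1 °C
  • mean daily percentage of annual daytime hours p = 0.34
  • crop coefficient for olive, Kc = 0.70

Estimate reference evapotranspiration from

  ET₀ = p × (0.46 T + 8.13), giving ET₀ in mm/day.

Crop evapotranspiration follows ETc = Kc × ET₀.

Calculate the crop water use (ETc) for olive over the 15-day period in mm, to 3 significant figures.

83.4 mm

ET₀ = 0.34 × (0.46 × 33.1 + 8.13) = 0.34 × 23.356 = 7.9410 mm/d
ETc = Kc × ET₀ = 0.70 × 7.9410 = 5.5587 mm/d
Over 15 days: 5.5587 × 15 = 83.381 mm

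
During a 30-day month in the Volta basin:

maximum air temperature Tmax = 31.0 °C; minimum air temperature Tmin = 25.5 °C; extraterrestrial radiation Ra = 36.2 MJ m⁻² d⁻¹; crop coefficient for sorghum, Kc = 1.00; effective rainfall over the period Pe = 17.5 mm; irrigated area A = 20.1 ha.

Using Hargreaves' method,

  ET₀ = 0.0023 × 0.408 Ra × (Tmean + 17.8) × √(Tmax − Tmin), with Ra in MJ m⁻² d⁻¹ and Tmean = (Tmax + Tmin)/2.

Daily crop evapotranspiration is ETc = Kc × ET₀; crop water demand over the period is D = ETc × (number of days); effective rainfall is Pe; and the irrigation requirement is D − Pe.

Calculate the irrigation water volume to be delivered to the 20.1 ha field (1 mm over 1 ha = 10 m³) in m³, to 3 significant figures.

Tmean = (31.0 + 25.5)/2 = 28.25 °C
0.408 Ra = 0.408 × 36.2 = 14.7696 mm/d equivalent
ET₀ = 0.0023 × 14.7696 × (28.25 + 17.8) × √5.5 = 0.0023 × 14.7696 × 46.05 × 2.3452 = 3.6686 mm/d
ETc = Kc × ET₀ = 1.00 × 3.6686 = 3.6686 mm/d
Crop demand D = ETc × 30 d = 3.6686 × 30 = 110.058 mm
D − Pe = 110.058 − 17.5 = 92.558 mm
Volume = 92.558 mm × 20.1 ha × 10 = 18604.2 m³

18600 m³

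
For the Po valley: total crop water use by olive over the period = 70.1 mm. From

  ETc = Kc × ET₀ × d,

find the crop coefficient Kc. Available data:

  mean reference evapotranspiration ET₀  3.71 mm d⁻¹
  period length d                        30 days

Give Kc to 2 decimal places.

ETc = Kc × ET₀ × d  ⇒  Kc = ETc / (ET₀ × d)
Kc = 70.1 / (3.71 × 30) = 70.1 / 111.30 = 0.6298

0.63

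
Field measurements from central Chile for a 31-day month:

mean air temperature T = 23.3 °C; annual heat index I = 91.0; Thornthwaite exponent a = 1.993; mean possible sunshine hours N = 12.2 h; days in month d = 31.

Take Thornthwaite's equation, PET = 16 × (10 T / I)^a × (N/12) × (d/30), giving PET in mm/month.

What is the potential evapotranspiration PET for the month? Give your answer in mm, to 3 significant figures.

10T/I = 10 × 23.3 / 91.0 = 2.5604
(10T/I)^a = 2.5604^1.993 = 6.5126
Uncorrected PET = 16 × 6.5126 = 104.202 mm
Correction = (N/12)(d/30) = (12.2/12)(31/30) = 1.0506
PET = 104.202 × 1.0506 = 109.475 mm/month

109 mm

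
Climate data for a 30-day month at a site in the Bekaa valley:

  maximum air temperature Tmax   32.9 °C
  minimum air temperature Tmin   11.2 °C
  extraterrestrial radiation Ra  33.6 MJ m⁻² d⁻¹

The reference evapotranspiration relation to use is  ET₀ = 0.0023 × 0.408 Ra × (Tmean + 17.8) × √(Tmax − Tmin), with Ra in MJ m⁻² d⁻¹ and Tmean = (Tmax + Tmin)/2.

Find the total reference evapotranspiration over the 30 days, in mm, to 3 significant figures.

176 mm

Tmean = (32.9 + 11.2)/2 = 22.05 °C
0.408 Ra = 0.408 × 33.6 = 13.7088 mm/d equivalent
ET₀ = 0.0023 × 13.7088 × (22.05 + 17.8) × √21.7 = 0.0023 × 13.7088 × 39.85 × 4.6583 = 5.8531 mm/d
Over 30 days: 5.8531 × 30 = 175.593 mm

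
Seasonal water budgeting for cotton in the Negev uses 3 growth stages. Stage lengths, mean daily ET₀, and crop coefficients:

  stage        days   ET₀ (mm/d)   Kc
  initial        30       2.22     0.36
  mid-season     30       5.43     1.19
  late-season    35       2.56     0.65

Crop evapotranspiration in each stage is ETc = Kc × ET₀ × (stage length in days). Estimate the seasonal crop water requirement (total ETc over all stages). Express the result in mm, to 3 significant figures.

initial: 0.36 × 2.22 × 30 = 23.98 mm
mid-season: 1.19 × 5.43 × 30 = 193.85 mm
late-season: 0.65 × 2.56 × 35 = 58.24 mm
Seasonal total = 276.07 mm

276 mm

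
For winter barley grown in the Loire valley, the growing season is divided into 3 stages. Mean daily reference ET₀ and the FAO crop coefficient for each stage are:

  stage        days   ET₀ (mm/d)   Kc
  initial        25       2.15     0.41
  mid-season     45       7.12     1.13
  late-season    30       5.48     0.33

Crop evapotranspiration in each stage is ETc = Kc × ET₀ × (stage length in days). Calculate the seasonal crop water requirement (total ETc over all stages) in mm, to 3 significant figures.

initial: 0.41 × 2.15 × 25 = 22.04 mm
mid-season: 1.13 × 7.12 × 45 = 362.05 mm
late-season: 0.33 × 5.48 × 30 = 54.25 mm
Seasonal total = 438.34 mm

438 mm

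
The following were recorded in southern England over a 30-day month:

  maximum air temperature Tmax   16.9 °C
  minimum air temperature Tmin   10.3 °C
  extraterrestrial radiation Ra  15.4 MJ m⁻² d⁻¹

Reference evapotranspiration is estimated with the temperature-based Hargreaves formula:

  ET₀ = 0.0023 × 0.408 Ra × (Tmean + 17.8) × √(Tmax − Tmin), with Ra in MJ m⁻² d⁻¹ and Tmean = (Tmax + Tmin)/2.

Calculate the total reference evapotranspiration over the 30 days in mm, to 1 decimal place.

Tmean = (16.9 + 10.3)/2 = 13.60 °C
0.408 Ra = 0.408 × 15.4 = 6.2832 mm/d equivalent
ET₀ = 0.0023 × 6.2832 × (13.60 + 17.8) × √6.6 = 0.0023 × 6.2832 × 31.40 × 2.5690 = 1.1657 mm/d
Over 30 days: 1.1657 × 30 = 34.971 mm

35.0 mm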